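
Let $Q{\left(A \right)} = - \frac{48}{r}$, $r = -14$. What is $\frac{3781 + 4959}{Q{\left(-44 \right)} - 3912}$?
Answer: $- \frac{161}{72} \approx -2.2361$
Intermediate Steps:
$Q{\left(A \right)} = \frac{24}{7}$ ($Q{\left(A \right)} = - \frac{48}{-14} = \left(-48\right) \left(- \frac{1}{14}\right) = \frac{24}{7}$)
$\frac{3781 + 4959}{Q{\left(-44 \right)} - 3912} = \frac{3781 + 4959}{\frac{24}{7} - 3912} = \frac{8740}{- \frac{27360}{7}} = 8740 \left(- \frac{7}{27360}\right) = - \frac{161}{72}$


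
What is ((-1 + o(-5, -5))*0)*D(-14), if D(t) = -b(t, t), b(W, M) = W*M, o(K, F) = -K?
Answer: 0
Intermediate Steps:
b(W, M) = M*W
D(t) = -t² (D(t) = -t*t = -t²)
((-1 + o(-5, -5))*0)*D(-14) = ((-1 - 1*(-5))*0)*(-1*(-14)²) = ((-1 + 5)*0)*(-1*196) = (4*0)*(-196) = 0*(-196) = 0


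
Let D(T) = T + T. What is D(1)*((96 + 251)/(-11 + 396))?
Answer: 694/385 ≈ 1.8026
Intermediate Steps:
D(T) = 2*T
D(1)*((96 + 251)/(-11 + 396)) = (2*1)*((96 + 251)/(-11 + 396)) = 2*(347/385) = 694/385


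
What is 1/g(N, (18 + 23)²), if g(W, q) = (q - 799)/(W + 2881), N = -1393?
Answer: 248/147 ≈ 1.6871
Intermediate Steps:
g(W, q) = (-799 + q)/(2881 + W)
1/g(N, (18 + 23)²) = 1/((-799 + (18 + 23)²)/(2881 - 1393)) = 1/((-799 + 41²)/1488) = 1/((-799 + 1681)/1488) = 1/((1/1488)*882) = 1/(147/248) = 248/147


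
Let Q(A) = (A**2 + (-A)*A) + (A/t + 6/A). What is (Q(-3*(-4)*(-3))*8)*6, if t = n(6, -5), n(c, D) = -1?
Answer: 1720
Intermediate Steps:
t = -1
Q(A) = -A + 6/A (Q(A) = (A**2 + (-A)*A) + (A/(-1) + 6/A) = (A**2 - A**2) + (A*(-1) + 6/A) = 0 + (-A + 6/A) = -A + 6/A)
(Q(-3*(-4)*(-3))*8)*6 = ((-(-3*(-4))*(-3) + 6/((-3*(-4)*(-3))))*8)*6 = ((-12*(-3) + 6/((12*(-3))))*8)*6 = ((-1*(-36) + 6/(-36))*8)*6 = ((36 + 6*(-1/36))*8)*6 = ((36 - 1/6)*8)*6 = ((215/6)*8)*6 = (860/3)*6 = 1720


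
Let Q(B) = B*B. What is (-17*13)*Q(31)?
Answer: -212381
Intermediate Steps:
Q(B) = B²
(-17*13)*Q(31) = -17*13*31² = -221*961 = -212381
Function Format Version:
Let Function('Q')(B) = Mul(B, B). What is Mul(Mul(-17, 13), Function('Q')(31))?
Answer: -212381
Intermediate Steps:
Function('Q')(B) = Pow(B, 2)
Mul(Mul(-17, 13), Function('Q')(31)) = Mul(Mul(-17, 13), Pow(31, 2)) = Mul(-221, 961) = -212381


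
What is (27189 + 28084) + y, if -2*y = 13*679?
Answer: 101719/2 ≈ 50860.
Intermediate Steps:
y = -8827/2 (y = -13*679/2 = -1/2*8827 = -8827/2 ≈ -4413.5)
(27189 + 28084) + y = (27189 + 28084) - 8827/2 = 55273 - 8827/2 = 101719/2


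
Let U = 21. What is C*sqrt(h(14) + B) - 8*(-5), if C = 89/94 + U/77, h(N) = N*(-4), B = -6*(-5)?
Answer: 40 + 1261*I*sqrt(26)/1034 ≈ 40.0 + 6.2184*I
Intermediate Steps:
B = 30
h(N) = -4*N
C = 1261/1034 (C = 89/94 + 21/77 = 89*(1/94) + 21*(1/77) = 89/94 + 3/11 = 1261/1034 ≈ 1.2195)
C*sqrt(h(14) + B) - 8*(-5) = 1261*sqrt(-4*14 + 30)/1034 - 8*(-5) = 1261*sqrt(-56 + 30)/1034 + 40 = 1261*sqrt(-26)/1034 + 40 = 1261*(I*sqrt(26))/1034 + 40 = 1261*I*sqrt(26)/1034 + 40 = 40 + 1261*I*sqrt(26)/1034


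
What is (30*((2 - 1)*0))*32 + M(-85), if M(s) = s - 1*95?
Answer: -180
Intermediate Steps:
M(s) = -95 + s (M(s) = s - 95 = -95 + s)
(30*((2 - 1)*0))*32 + M(-85) = (30*((2 - 1)*0))*32 + (-95 - 85) = (30*(1*0))*32 - 180 = (30*0)*32 - 180 = 0*32 - 180 = 0 - 180 = -180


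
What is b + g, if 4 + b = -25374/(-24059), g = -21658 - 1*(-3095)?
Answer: -446678079/24059 ≈ -18566.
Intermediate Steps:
g = -18563 (g = -21658 + 3095 = -18563)
b = -70862/24059 (b = -4 - 25374/(-24059) = -4 - 25374*(-1/24059) = -4 + 25374/24059 = -70862/24059 ≈ -2.9453)
b + g = -70862/24059 - 18563 = -446678079/24059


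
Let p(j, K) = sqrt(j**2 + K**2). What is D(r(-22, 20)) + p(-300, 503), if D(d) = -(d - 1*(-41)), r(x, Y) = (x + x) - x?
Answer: -19 + sqrt(343009) ≈ 566.67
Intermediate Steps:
p(j, K) = sqrt(K**2 + j**2)
r(x, Y) = x (r(x, Y) = 2*x - x = x)
D(d) = -41 - d (D(d) = -(d + 41) = -(41 + d) = -41 - d)
D(r(-22, 20)) + p(-300, 503) = (-41 - 1*(-22)) + sqrt(503**2 + (-300)**2) = (-41 + 22) + sqrt(253009 + 90000) = -19 + sqrt(343009)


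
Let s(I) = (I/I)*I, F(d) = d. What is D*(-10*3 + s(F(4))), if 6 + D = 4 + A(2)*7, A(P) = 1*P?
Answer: -312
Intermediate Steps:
A(P) = P
s(I) = I (s(I) = 1*I = I)
D = 12 (D = -6 + (4 + 2*7) = -6 + (4 + 14) = -6 + 18 = 12)
D*(-10*3 + s(F(4))) = 12*(-10*3 + 4) = 12*(-30 + 4) = 12*(-26) = -312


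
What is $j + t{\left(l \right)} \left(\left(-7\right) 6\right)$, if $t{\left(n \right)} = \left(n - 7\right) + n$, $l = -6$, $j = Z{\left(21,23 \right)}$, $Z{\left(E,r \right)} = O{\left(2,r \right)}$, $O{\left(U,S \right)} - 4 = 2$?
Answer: $804$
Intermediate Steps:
$O{\left(U,S \right)} = 6$ ($O{\left(U,S \right)} = 4 + 2 = 6$)
$Z{\left(E,r \right)} = 6$
$j = 6$
$t{\left(n \right)} = -7 + 2 n$ ($t{\left(n \right)} = \left(-7 + n\right) + n = -7 + 2 n$)
$j + t{\left(l \right)} \left(\left(-7\right) 6\right) = 6 + \left(-7 + 2 \left(-6\right)\right) \left(\left(-7\right) 6\right) = 6 + \left(-7 - 12\right) \left(-42\right) = 6 - -798 = 6 + 798 = 804$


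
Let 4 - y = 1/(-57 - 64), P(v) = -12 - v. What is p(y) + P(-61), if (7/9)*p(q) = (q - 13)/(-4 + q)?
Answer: -9449/7 ≈ -1349.9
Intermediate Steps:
y = 485/121 (y = 4 - 1/(-57 - 64) = 4 - 1/(-121) = 4 - 1*(-1/121) = 4 + 1/121 = 485/121 ≈ 4.0083)
p(q) = 9*(-13 + q)/(7*(-4 + q)) (p(q) = 9*((q - 13)/(-4 + q))/7 = 9*((-13 + q)/(-4 + q))/7 = 9*(-13 + q)/(7*(-4 + q)))
p(y) + P(-61) = 9*(-13 + 485/121)/(7*(-4 + 485/121)) + (-12 - 1*(-61)) = (9/7)*(-1088/121)/(1/121) + (-12 + 61) = (9/7)*121*(-1088/121) + 49 = -9792/7 + 49 = -9449/7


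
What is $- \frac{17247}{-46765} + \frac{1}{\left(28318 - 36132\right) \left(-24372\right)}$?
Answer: $\frac{3284567156341}{8906057916120} \approx 0.3688$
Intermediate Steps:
$- \frac{17247}{-46765} + \frac{1}{\left(28318 - 36132\right) \left(-24372\right)} = \left(-17247\right) \left(- \frac{1}{46765}\right) + \frac{1}{-7814} \left(- \frac{1}{24372}\right) = \frac{17247}{46765} - - \frac{1}{190442808} = \frac{17247}{46765} + \frac{1}{190442808} = \frac{3284567156341}{8906057916120}$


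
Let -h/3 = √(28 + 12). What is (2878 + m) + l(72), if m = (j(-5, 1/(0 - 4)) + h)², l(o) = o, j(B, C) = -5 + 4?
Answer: 3311 + 12*√10 ≈ 3348.9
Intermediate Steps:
j(B, C) = -1
h = -6*√10 (h = -3*√(28 + 12) = -6*√10 ≈ -18.974)
m = (-1 - 6*√10)² ≈ 398.95
(2878 + m) + l(72) = (2878 + (361 + 12*√10)) + 72 = (3239 + 12*√10) + 72 = 3311 + 12*√10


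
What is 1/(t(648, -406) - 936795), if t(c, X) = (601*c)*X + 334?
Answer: -1/159052349 ≈ -6.2872e-9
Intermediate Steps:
t(c, X) = 334 + 601*X*c (t(c, X) = 601*X*c + 334 = 334 + 601*X*c)
1/(t(648, -406) - 936795) = 1/((334 + 601*(-406)*648) - 936795) = 1/((334 - 158115888) - 936795) = 1/(-158115554 - 936795) = 1/(-159052349) = -1/159052349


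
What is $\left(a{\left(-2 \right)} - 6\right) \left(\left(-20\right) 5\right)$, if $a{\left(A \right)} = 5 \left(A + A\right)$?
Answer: $2600$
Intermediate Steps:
$a{\left(A \right)} = 10 A$ ($a{\left(A \right)} = 5 \cdot 2 A = 10 A$)
$\left(a{\left(-2 \right)} - 6\right) \left(\left(-20\right) 5\right) = \left(10 \left(-2\right) - 6\right) \left(\left(-20\right) 5\right) = \left(-20 - 6\right) \left(-100\right) = \left(-26\right) \left(-100\right) = 2600$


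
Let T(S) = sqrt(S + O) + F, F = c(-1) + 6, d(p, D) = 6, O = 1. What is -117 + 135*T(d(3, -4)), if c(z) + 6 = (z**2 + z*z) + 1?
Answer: 288 + 135*sqrt(7) ≈ 645.18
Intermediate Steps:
c(z) = -5 + 2*z**2 (c(z) = -6 + ((z**2 + z*z) + 1) = -6 + ((z**2 + z**2) + 1) = -6 + (2*z**2 + 1) = -6 + (1 + 2*z**2) = -5 + 2*z**2)
F = 3 (F = (-5 + 2*(-1)**2) + 6 = (-5 + 2*1) + 6 = (-5 + 2) + 6 = -3 + 6 = 3)
T(S) = 3 + sqrt(1 + S) (T(S) = sqrt(S + 1) + 3 = sqrt(1 + S) + 3 = 3 + sqrt(1 + S))
-117 + 135*T(d(3, -4)) = -117 + 135*(3 + sqrt(1 + 6)) = -117 + 135*(3 + sqrt(7)) = -117 + (405 + 135*sqrt(7)) = 288 + 135*sqrt(7)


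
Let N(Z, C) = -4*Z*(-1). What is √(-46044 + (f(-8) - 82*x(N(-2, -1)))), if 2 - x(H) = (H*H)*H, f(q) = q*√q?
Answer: 4*√(-5512 - I*√2) ≈ 0.038097 - 296.97*I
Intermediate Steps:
f(q) = q^(3/2)
N(Z, C) = 4*Z
x(H) = 2 - H³ (x(H) = 2 - H*H*H = 2 - H²*H = 2 - H³)
√(-46044 + (f(-8) - 82*x(N(-2, -1)))) = √(-46044 + ((-8)^(3/2) - 82*(2 - (4*(-2))³))) = √(-46044 + (-16*I*√2 - 82*(2 - 1*(-8)³))) = √(-46044 + (-16*I*√2 - 82*(2 - 1*(-512)))) = √(-46044 + (-16*I*√2 - 82*(2 + 512))) = √(-46044 + (-16*I*√2 - 82*514)) = √(-46044 + (-16*I*√2 - 42148)) = √(-46044 + (-42148 - 16*I*√2)) = √(-88192 - 16*I*√2)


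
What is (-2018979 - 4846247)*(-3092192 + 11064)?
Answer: 21152640054928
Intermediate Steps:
(-2018979 - 4846247)*(-3092192 + 11064) = -6865226*(-3081128) = 21152640054928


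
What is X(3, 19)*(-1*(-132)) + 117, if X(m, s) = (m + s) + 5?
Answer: 3681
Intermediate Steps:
X(m, s) = 5 + m + s
X(3, 19)*(-1*(-132)) + 117 = (5 + 3 + 19)*(-1*(-132)) + 117 = 27*132 + 117 = 3564 + 117 = 3681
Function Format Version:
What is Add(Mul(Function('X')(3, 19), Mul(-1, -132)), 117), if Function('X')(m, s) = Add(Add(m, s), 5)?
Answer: 3681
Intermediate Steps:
Function('X')(m, s) = Add(5, m, s)
Add(Mul(Function('X')(3, 19), Mul(-1, -132)), 117) = Add(Mul(Add(5, 3, 19), Mul(-1, -132)), 117) = Add(Mul(27, 132), 117) = Add(3564, 117) = 3681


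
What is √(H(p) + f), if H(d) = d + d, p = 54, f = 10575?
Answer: 3*√1187 ≈ 103.36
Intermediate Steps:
H(d) = 2*d
√(H(p) + f) = √(2*54 + 10575) = √(108 + 10575) = √10683 = 3*√1187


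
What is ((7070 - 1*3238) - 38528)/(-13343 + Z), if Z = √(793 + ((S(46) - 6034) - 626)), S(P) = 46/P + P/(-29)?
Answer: 13425513112/5163203981 + 138784*I*√308415/5163203981 ≈ 2.6002 + 0.014928*I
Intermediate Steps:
S(P) = 46/P - P/29 (S(P) = 46/P + P*(-1/29) = 46/P - P/29)
Z = 4*I*√308415/29 (Z = √(793 + (((46/46 - 1/29*46) - 6034) - 626)) = √(793 + (((46*(1/46) - 46/29) - 6034) - 626)) = √(793 + (((1 - 46/29) - 6034) - 626)) = √(793 + ((-17/29 - 6034) - 626)) = √(793 + (-175003/29 - 626)) = √(793 - 193157/29) = √(-170160/29) = 4*I*√308415/29 ≈ 76.6*I)
((7070 - 1*3238) - 38528)/(-13343 + Z) = ((7070 - 1*3238) - 38528)/(-13343 + 4*I*√308415/29) = ((7070 - 3238) - 38528)/(-13343 + 4*I*√308415/29) = (3832 - 38528)/(-13343 + 4*I*√308415/29) = -34696/(-13343 + 4*I*√308415/29)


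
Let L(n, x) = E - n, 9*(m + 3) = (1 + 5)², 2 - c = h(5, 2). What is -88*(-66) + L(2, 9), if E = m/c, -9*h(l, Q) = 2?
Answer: 116129/20 ≈ 5806.5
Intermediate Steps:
h(l, Q) = -2/9 (h(l, Q) = -⅑*2 = -2/9)
c = 20/9 (c = 2 - 1*(-2/9) = 2 + 2/9 = 20/9 ≈ 2.2222)
m = 1 (m = -3 + (1 + 5)²/9 = -3 + (⅑)*6² = -3 + (⅑)*36 = -3 + 4 = 1)
E = 9/20 (E = 1/(20/9) = 1*(9/20) = 9/20 ≈ 0.45000)
L(n, x) = 9/20 - n
-88*(-66) + L(2, 9) = -88*(-66) + (9/20 - 1*2) = 5808 + (9/20 - 2) = 5808 - 31/20 = 116129/20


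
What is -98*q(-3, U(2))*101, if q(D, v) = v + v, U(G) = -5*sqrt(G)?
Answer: 98980*sqrt(2) ≈ 1.3998e+5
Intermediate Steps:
q(D, v) = 2*v
-98*q(-3, U(2))*101 = -196*(-5*sqrt(2))*101 = -(-980)*sqrt(2)*101 = (980*sqrt(2))*101 = 98980*sqrt(2)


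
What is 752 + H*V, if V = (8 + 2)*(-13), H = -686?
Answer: 89932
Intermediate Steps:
V = -130 (V = 10*(-13) = -130)
752 + H*V = 752 - 686*(-130) = 752 + 89180 = 89932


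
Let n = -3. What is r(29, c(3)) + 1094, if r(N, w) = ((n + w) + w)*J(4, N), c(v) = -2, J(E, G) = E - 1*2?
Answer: 1080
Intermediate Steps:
J(E, G) = -2 + E (J(E, G) = E - 2 = -2 + E)
r(N, w) = -6 + 4*w (r(N, w) = ((-3 + w) + w)*(-2 + 4) = (-3 + 2*w)*2 = -6 + 4*w)
r(29, c(3)) + 1094 = (-6 + 4*(-2)) + 1094 = (-6 - 8) + 1094 = -14 + 1094 = 1080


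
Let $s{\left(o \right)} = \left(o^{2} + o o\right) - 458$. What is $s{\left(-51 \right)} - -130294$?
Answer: $135038$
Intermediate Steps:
$s{\left(o \right)} = -458 + 2 o^{2}$ ($s{\left(o \right)} = \left(o^{2} + o^{2}\right) - 458 = 2 o^{2} - 458 = -458 + 2 o^{2}$)
$s{\left(-51 \right)} - -130294 = \left(-458 + 2 \left(-51\right)^{2}\right) - -130294 = \left(-458 + 2 \cdot 2601\right) + 130294 = \left(-458 + 5202\right) + 130294 = 4744 + 130294 = 135038$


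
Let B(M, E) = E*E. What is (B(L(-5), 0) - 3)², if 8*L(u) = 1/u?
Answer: 9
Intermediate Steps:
L(u) = 1/(8*u)
B(M, E) = E²
(B(L(-5), 0) - 3)² = (0² - 3)² = (0 - 3)² = (-3)² = 9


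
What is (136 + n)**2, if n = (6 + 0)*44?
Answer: 160000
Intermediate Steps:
n = 264 (n = 6*44 = 264)
(136 + n)**2 = (136 + 264)**2 = 400**2 = 160000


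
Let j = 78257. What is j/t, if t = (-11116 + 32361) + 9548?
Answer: 78257/30793 ≈ 2.5414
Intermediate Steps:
t = 30793 (t = 21245 + 9548 = 30793)
j/t = 78257/30793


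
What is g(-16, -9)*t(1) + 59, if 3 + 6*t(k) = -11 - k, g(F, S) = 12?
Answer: 29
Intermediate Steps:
t(k) = -7/3 - k/6 (t(k) = -1/2 + (-11 - k)/6 = -1/2 + (-11/6 - k/6) = -7/3 - k/6)
g(-16, -9)*t(1) + 59 = 12*(-7/3 - 1/6*1) + 59 = 12*(-7/3 - 1/6) + 59 = 12*(-5/2) + 59 = -30 + 59 = 29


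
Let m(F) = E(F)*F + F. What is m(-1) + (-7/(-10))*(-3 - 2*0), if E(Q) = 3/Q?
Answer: -⅒ ≈ -0.10000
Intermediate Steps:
m(F) = 3 + F (m(F) = (3/F)*F + F = 3 + F)
m(-1) + (-7/(-10))*(-3 - 2*0) = (3 - 1) + (-7/(-10))*(-3 - 2*0) = 2 + (-7*(-⅒))*(-3 + 0) = 2 + (7/10)*(-3) = 2 - 21/10 = -⅒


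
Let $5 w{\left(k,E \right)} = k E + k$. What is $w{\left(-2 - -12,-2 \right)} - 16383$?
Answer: $-16385$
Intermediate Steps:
$w{\left(k,E \right)} = \frac{k}{5} + \frac{E k}{5}$ ($w{\left(k,E \right)} = \frac{k E + k}{5} = \frac{E k + k}{5} = \frac{k + E k}{5} = \frac{k}{5} + \frac{E k}{5}$)
$w{\left(-2 - -12,-2 \right)} - 16383 = \frac{\left(-2 - -12\right) \left(1 - 2\right)}{5} - 16383 = \frac{1}{5} \left(-2 + 12\right) \left(-1\right) - 16383 = \frac{1}{5} \cdot 10 \left(-1\right) - 16383 = -2 - 16383 = -16385$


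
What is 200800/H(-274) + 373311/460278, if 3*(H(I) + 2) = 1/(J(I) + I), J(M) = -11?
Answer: -8780192157431/87503962 ≈ -1.0034e+5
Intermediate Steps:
H(I) = -2 + 1/(3*(-11 + I))
200800/H(-274) + 373311/460278 = 200800/(((67 - 6*(-274))/(3*(-11 - 274)))) + 373311/460278 = 200800/(((⅓)*(67 + 1644)/(-285))) + 373311*(1/460278) = 200800/(((⅓)*(-1/285)*1711)) + 41479/51142 = 200800/(-1711/855) + 41479/51142 = 200800*(-855/1711) + 41479/51142 = -171684000/1711 + 41479/51142 = -8780192157431/87503962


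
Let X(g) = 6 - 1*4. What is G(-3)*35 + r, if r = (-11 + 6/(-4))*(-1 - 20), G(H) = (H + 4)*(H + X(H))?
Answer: 455/2 ≈ 227.50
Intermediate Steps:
X(g) = 2 (X(g) = 6 - 4 = 2)
G(H) = (2 + H)*(4 + H) (G(H) = (H + 4)*(H + 2) = (4 + H)*(2 + H) = (2 + H)*(4 + H))
r = 525/2 (r = (-11 + 6*(-¼))*(-21) = (-11 - 3/2)*(-21) = -25/2*(-21) = 525/2 ≈ 262.50)
G(-3)*35 + r = (8 + (-3)² + 6*(-3))*35 + 525/2 = (8 + 9 - 18)*35 + 525/2 = -1*35 + 525/2 = -35 + 525/2 = 455/2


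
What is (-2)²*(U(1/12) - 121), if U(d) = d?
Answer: -1451/3 ≈ -483.67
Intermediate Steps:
(-2)²*(U(1/12) - 121) = (-2)²*(1/12 - 121) = 4*(1/12 - 121) = 4*(-1451/12) = -1451/3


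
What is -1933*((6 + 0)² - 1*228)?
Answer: 371136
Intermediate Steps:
-1933*((6 + 0)² - 1*228) = -1933*(6² - 228) = -1933*(36 - 228) = -1933*(-192) = 371136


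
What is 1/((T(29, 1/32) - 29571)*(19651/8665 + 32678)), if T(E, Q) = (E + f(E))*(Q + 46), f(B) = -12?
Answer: -277280/260869147155351 ≈ -1.0629e-9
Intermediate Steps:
T(E, Q) = (-12 + E)*(46 + Q) (T(E, Q) = (E - 12)*(Q + 46) = (-12 + E)*(46 + Q))
1/((T(29, 1/32) - 29571)*(19651/8665 + 32678)) = 1/(((-552 - 12/32 + 46*29 + 29/32) - 29571)*(19651/8665 + 32678)) = 1/(((-552 - 12*1/32 + 1334 + 29*(1/32)) - 29571)*(19651*(1/8665) + 32678)) = 1/(((-552 - 3/8 + 1334 + 29/32) - 29571)*(19651/8665 + 32678)) = 1/((25041/32 - 29571)*(283174521/8665)) = 1/(-921231/32*283174521/8665) = 1/(-260869147155351/277280) = -277280/260869147155351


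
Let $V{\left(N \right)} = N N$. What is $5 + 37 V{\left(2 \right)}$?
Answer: $153$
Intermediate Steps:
$V{\left(N \right)} = N^{2}$
$5 + 37 V{\left(2 \right)} = 5 + 37 \cdot 2^{2} = 5 + 37 \cdot 4 = 5 + 148 = 153$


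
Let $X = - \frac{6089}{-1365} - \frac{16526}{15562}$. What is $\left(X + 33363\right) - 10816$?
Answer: $\frac{239509252069}{10621065} \approx 22550.0$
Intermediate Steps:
$X = \frac{36099514}{10621065}$ ($X = \left(-6089\right) \left(- \frac{1}{1365}\right) - \frac{8263}{7781} = \frac{6089}{1365} - \frac{8263}{7781} = \frac{36099514}{10621065} \approx 3.3989$)
$\left(X + 33363\right) - 10816 = \left(\frac{36099514}{10621065} + 33363\right) - 10816 = \frac{354386691109}{10621065} - 10816 = \frac{239509252069}{10621065}$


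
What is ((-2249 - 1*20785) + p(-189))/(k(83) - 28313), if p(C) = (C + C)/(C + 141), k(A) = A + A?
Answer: 184209/225176 ≈ 0.81807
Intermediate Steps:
k(A) = 2*A
p(C) = 2*C/(141 + C) (p(C) = (2*C)/(141 + C) = 2*C/(141 + C))
((-2249 - 1*20785) + p(-189))/(k(83) - 28313) = ((-2249 - 1*20785) + 2*(-189)/(141 - 189))/(2*83 - 28313) = ((-2249 - 20785) + 2*(-189)/(-48))/(166 - 28313) = (-23034 + 2*(-189)*(-1/48))/(-28147) = (-23034 + 63/8)*(-1/28147) = -184209/8*(-1/28147) = 184209/225176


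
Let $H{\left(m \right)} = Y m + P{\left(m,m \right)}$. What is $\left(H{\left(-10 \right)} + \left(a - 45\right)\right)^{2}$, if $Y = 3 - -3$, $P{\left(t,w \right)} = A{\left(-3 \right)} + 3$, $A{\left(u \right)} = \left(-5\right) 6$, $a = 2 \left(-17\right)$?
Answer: $27556$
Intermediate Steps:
$a = -34$
$A{\left(u \right)} = -30$
$P{\left(t,w \right)} = -27$ ($P{\left(t,w \right)} = -30 + 3 = -27$)
$Y = 6$ ($Y = 3 + 3 = 6$)
$H{\left(m \right)} = -27 + 6 m$ ($H{\left(m \right)} = 6 m - 27 = -27 + 6 m$)
$\left(H{\left(-10 \right)} + \left(a - 45\right)\right)^{2} = \left(\left(-27 + 6 \left(-10\right)\right) - 79\right)^{2} = \left(\left(-27 - 60\right) - 79\right)^{2} = \left(-87 - 79\right)^{2} = \left(-166\right)^{2} = 27556$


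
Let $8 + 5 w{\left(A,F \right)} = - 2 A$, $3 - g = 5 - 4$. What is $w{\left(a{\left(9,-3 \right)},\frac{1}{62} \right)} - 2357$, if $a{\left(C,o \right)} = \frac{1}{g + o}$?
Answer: $- \frac{11791}{5} \approx -2358.2$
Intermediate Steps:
$g = 2$ ($g = 3 - \left(5 - 4\right) = 3 - 1 = 2$)
$a{\left(C,o \right)} = \frac{1}{2 + o}$
$w{\left(A,F \right)} = - \frac{8}{5} - \frac{2 A}{5}$ ($w{\left(A,F \right)} = - \frac{8}{5} + \frac{\left(-2\right) A}{5} = - \frac{8}{5} - \frac{2 A}{5}$)
$w{\left(a{\left(9,-3 \right)},\frac{1}{62} \right)} - 2357 = \left(- \frac{8}{5} - \frac{2}{5 \left(2 - 3\right)}\right) - 2357 = \left(- \frac{8}{5} - \frac{2}{5 \left(-1\right)}\right) - 2357 = \left(- \frac{8}{5} - - \frac{2}{5}\right) - 2357 = \left(- \frac{8}{5} + \frac{2}{5}\right) - 2357 = - \frac{6}{5} - 2357 = - \frac{11791}{5}$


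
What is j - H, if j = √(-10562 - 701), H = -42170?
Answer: 42170 + I*√11263 ≈ 42170.0 + 106.13*I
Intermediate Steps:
j = I*√11263 (j = √(-11263) = I*√11263 ≈ 106.13*I)
j - H = I*√11263 - 1*(-42170) = I*√11263 + 42170 = 42170 + I*√11263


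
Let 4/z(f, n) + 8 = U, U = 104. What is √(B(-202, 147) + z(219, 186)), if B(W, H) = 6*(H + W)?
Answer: I*√47514/12 ≈ 18.165*I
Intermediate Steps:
B(W, H) = 6*H + 6*W
z(f, n) = 1/24 (z(f, n) = 4/(-8 + 104) = 4/96 = 4*(1/96) = 1/24)
√(B(-202, 147) + z(219, 186)) = √((6*147 + 6*(-202)) + 1/24) = √((882 - 1212) + 1/24) = √(-330 + 1/24) = √(-7919/24) = I*√47514/12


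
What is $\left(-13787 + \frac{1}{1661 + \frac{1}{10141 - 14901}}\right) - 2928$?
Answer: $- \frac{132154785925}{7906359} \approx -16715.0$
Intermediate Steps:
$\left(-13787 + \frac{1}{1661 + \frac{1}{10141 - 14901}}\right) - 2928 = \left(-13787 + \frac{1}{1661 + \frac{1}{-4760}}\right) - 2928 = \left(-13787 + \frac{1}{1661 - \frac{1}{4760}}\right) - 2928 = \left(-13787 + \frac{1}{\frac{7906359}{4760}}\right) - 2928 = \left(-13787 + \frac{4760}{7906359}\right) - 2928 = - \frac{109004966773}{7906359} - 2928 = - \frac{132154785925}{7906359}$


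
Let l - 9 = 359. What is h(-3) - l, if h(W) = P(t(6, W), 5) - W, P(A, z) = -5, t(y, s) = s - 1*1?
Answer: -370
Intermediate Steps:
t(y, s) = -1 + s (t(y, s) = s - 1 = -1 + s)
l = 368 (l = 9 + 359 = 368)
h(W) = -5 - W
h(-3) - l = (-5 - 1*(-3)) - 1*368 = (-5 + 3) - 368 = -2 - 368 = -370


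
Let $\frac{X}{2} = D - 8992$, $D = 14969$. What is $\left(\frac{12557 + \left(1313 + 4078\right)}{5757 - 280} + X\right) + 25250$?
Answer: $\frac{203784256}{5477} \approx 37207.0$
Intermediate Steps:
$X = 11954$ ($X = 2 \left(14969 - 8992\right) = 2 \cdot 5977 = 11954$)
$\left(\frac{12557 + \left(1313 + 4078\right)}{5757 - 280} + X\right) + 25250 = \left(\frac{12557 + \left(1313 + 4078\right)}{5757 - 280} + 11954\right) + 25250 = \left(\frac{12557 + 5391}{5477} + 11954\right) + 25250 = \left(17948 \cdot \frac{1}{5477} + 11954\right) + 25250 = \left(\frac{17948}{5477} + 11954\right) + 25250 = \frac{65490006}{5477} + 25250 = \frac{203784256}{5477}$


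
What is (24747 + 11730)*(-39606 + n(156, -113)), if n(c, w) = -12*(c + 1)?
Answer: -1513430730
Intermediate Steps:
n(c, w) = -12 - 12*c (n(c, w) = -12*(1 + c) = -12 - 12*c)
(24747 + 11730)*(-39606 + n(156, -113)) = (24747 + 11730)*(-39606 + (-12 - 12*156)) = 36477*(-39606 + (-12 - 1872)) = 36477*(-39606 - 1884) = 36477*(-41490) = -1513430730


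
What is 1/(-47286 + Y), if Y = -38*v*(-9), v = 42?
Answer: -1/32922 ≈ -3.0375e-5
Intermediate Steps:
Y = 14364 (Y = -38*42*(-9) = -1596*(-9) = 14364)
1/(-47286 + Y) = 1/(-47286 + 14364) = 1/(-32922) = -1/32922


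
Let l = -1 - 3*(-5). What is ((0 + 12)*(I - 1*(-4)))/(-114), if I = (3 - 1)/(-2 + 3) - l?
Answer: 16/19 ≈ 0.84210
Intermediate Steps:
l = 14 (l = -1 + 15 = 14)
I = -12 (I = (3 - 1)/(-2 + 3) - 1*14 = 2/1 - 14 = 2*1 - 14 = 2 - 14 = -12)
((0 + 12)*(I - 1*(-4)))/(-114) = ((0 + 12)*(-12 - 1*(-4)))/(-114) = -2*(-12 + 4)/19 = -2*(-8)/19 = -1/114*(-96) = 16/19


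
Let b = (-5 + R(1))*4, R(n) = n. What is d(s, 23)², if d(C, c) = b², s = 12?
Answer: 65536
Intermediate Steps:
b = -16 (b = (-5 + 1)*4 = -4*4 = -16)
d(C, c) = 256 (d(C, c) = (-16)² = 256)
d(s, 23)² = 256² = 65536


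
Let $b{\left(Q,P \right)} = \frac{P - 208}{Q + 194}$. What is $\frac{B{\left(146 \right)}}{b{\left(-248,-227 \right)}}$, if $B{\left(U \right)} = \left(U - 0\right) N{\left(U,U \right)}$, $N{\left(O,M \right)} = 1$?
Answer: $\frac{2628}{145} \approx 18.124$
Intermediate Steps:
$b{\left(Q,P \right)} = \frac{-208 + P}{194 + Q}$
$B{\left(U \right)} = U$ ($B{\left(U \right)} = \left(U - 0\right) 1 = \left(U + 0\right) 1 = U 1 = U$)
$\frac{B{\left(146 \right)}}{b{\left(-248,-227 \right)}} = \frac{146}{\frac{1}{194 - 248} \left(-208 - 227\right)} = \frac{146}{\frac{1}{-54} \left(-435\right)} = \frac{146}{\left(- \frac{1}{54}\right) \left(-435\right)} = \frac{146}{\frac{145}{18}} = 146 \cdot \frac{18}{145} = \frac{2628}{145}$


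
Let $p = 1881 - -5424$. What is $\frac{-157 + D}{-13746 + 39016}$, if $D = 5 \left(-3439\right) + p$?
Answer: $- \frac{10047}{25270} \approx -0.39759$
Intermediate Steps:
$p = 7305$ ($p = 1881 + 5424 = 7305$)
$D = -9890$ ($D = 5 \left(-3439\right) + 7305 = -17195 + 7305 = -9890$)
$\frac{-157 + D}{-13746 + 39016} = \frac{-157 - 9890}{-13746 + 39016} = - \frac{10047}{25270}$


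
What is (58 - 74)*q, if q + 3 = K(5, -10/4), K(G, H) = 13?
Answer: -160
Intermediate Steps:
q = 10 (q = -3 + 13 = 10)
(58 - 74)*q = (58 - 74)*10 = -16*10 = -160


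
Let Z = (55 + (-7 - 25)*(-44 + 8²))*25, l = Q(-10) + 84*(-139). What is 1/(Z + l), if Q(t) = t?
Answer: -1/26311 ≈ -3.8007e-5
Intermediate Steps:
l = -11686 (l = -10 + 84*(-139) = -10 - 11676 = -11686)
Z = -14625 (Z = (55 - 32*(-44 + 64))*25 = (55 - 32*20)*25 = (55 - 640)*25 = -585*25 = -14625)
1/(Z + l) = 1/(-14625 - 11686) = 1/(-26311) = -1/26311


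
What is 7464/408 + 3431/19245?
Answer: 6043522/327165 ≈ 18.472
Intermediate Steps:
7464/408 + 3431/19245 = 7464*(1/408) + 3431*(1/19245) = 311/17 + 3431/19245 = 6043522/327165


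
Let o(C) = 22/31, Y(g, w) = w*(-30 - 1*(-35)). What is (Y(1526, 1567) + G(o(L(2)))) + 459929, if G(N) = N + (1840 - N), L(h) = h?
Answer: 469604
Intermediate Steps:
Y(g, w) = 5*w (Y(g, w) = w*(-30 + 35) = w*5 = 5*w)
o(C) = 22/31 (o(C) = 22*(1/31) = 22/31)
G(N) = 1840
(Y(1526, 1567) + G(o(L(2)))) + 459929 = (5*1567 + 1840) + 459929 = (7835 + 1840) + 459929 = 9675 + 459929 = 469604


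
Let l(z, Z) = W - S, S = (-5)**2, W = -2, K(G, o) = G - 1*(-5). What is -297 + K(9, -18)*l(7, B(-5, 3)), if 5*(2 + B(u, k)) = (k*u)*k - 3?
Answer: -675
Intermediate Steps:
K(G, o) = 5 + G (K(G, o) = G + 5 = 5 + G)
B(u, k) = -13/5 + u*k**2/5 (B(u, k) = -2 + ((k*u)*k - 3)/5 = -2 + (u*k**2 - 3)/5 = -2 + (-3 + u*k**2)/5 = -2 + (-3/5 + u*k**2/5) = -13/5 + u*k**2/5)
S = 25
l(z, Z) = -27 (l(z, Z) = -2 - 1*25 = -2 - 25 = -27)
-297 + K(9, -18)*l(7, B(-5, 3)) = -297 + (5 + 9)*(-27) = -297 + 14*(-27) = -297 - 378 = -675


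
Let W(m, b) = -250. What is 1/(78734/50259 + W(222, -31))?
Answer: -50259/12486016 ≈ -0.0040252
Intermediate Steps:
1/(78734/50259 + W(222, -31)) = 1/(78734/50259 - 250) = 1/(-12486016/50259) = -50259/12486016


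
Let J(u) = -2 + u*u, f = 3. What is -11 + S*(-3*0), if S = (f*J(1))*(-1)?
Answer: -11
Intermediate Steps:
J(u) = -2 + u²
S = 3 (S = (3*(-2 + 1²))*(-1) = (3*(-2 + 1))*(-1) = (3*(-1))*(-1) = -3*(-1) = 3)
-11 + S*(-3*0) = -11 + 3*(-3*0) = -11 + 3*0 = -11 + 0 = -11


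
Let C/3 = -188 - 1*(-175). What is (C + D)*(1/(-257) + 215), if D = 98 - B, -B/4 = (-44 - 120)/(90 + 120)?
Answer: 108058406/8995 ≈ 12013.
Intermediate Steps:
C = -39 (C = 3*(-188 - 1*(-175)) = 3*(-188 + 175) = 3*(-13) = -39)
B = 328/105 (B = -4*(-44 - 120)/(90 + 120) = -(-656)/210 = -4*(-82/105) = 328/105 ≈ 3.1238)
D = 9962/105 (D = 98 - 1*328/105 = 98 - 328/105 = 9962/105 ≈ 94.876)
(C + D)*(1/(-257) + 215) = (-39 + 9962/105)*(1/(-257) + 215) = 5867*(-1/257 + 215)/105 = (5867/105)*(55254/257) = 108058406/8995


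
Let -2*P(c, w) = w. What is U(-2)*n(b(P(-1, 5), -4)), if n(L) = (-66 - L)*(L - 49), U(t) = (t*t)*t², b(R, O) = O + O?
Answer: 52896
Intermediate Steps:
P(c, w) = -w/2
b(R, O) = 2*O
U(t) = t⁴ (U(t) = t²*t² = t⁴)
n(L) = (-66 - L)*(-49 + L)
U(-2)*n(b(P(-1, 5), -4)) = (-2)⁴*(3234 - (2*(-4))² - 34*(-4)) = 16*(3234 - 1*(-8)² - 17*(-8)) = 16*(3234 - 1*64 + 136) = 16*(3234 - 64 + 136) = 16*3306 = 52896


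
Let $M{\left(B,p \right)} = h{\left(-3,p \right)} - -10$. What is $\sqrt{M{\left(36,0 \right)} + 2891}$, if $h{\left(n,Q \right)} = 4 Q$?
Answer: $\sqrt{2901} \approx 53.861$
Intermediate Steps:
$M{\left(B,p \right)} = 10 + 4 p$ ($M{\left(B,p \right)} = 4 p - -10 = 4 p + 10 = 10 + 4 p$)
$\sqrt{M{\left(36,0 \right)} + 2891} = \sqrt{\left(10 + 4 \cdot 0\right) + 2891} = \sqrt{\left(10 + 0\right) + 2891} = \sqrt{10 + 2891} = \sqrt{2901}$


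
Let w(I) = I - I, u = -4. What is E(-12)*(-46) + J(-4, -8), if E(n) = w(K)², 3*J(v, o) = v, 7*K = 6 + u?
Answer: -4/3 ≈ -1.3333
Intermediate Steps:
K = 2/7 (K = (6 - 4)/7 = (⅐)*2 = 2/7 ≈ 0.28571)
J(v, o) = v/3
w(I) = 0
E(n) = 0 (E(n) = 0² = 0)
E(-12)*(-46) + J(-4, -8) = 0*(-46) + (⅓)*(-4) = 0 - 4/3 = -4/3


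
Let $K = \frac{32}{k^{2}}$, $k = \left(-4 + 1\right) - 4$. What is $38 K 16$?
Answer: $\frac{19456}{49} \approx 397.06$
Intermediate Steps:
$k = -7$ ($k = -3 - 4 = -7$)
$K = \frac{32}{49}$ ($K = \frac{32}{\left(-7\right)^{2}} = \frac{32}{49} \approx 0.65306$)
$38 K 16 = 38 \cdot \frac{32}{49} \cdot 16 = \frac{1216}{49} \cdot 16 = \frac{19456}{49}$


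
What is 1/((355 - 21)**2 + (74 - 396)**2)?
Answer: 1/215240 ≈ 4.6460e-6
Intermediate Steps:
1/((355 - 21)**2 + (74 - 396)**2) = 1/(334**2 + (-322)**2) = 1/(111556 + 103684) = 1/215240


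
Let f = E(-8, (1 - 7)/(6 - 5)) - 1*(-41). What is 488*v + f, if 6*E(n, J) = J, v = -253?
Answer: -123424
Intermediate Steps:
E(n, J) = J/6
f = 40 (f = ((1 - 7)/(6 - 5))/6 - 1*(-41) = (-6/1)/6 + 41 = (-6*1)/6 + 41 = (1/6)*(-6) + 41 = -1 + 41 = 40)
488*v + f = 488*(-253) + 40 = -123464 + 40 = -123424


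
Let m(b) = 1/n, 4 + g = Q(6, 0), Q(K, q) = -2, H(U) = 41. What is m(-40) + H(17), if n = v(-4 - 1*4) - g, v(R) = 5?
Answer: 452/11 ≈ 41.091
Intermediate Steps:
g = -6 (g = -4 - 2 = -6)
n = 11 (n = 5 - 1*(-6) = 5 + 6 = 11)
m(b) = 1/11
m(-40) + H(17) = 1/11 + 41 = 452/11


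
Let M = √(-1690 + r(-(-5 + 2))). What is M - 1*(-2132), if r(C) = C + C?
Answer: 2132 + 2*I*√421 ≈ 2132.0 + 41.037*I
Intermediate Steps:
r(C) = 2*C
M = 2*I*√421 (M = √(-1690 + 2*(-(-5 + 2))) = √(-1690 + 2*(-1*(-3))) = √(-1690 + 2*3) = √(-1690 + 6) = √(-1684) = 2*I*√421 ≈ 41.037*I)
M - 1*(-2132) = 2*I*√421 - 1*(-2132) = 2*I*√421 + 2132 = 2132 + 2*I*√421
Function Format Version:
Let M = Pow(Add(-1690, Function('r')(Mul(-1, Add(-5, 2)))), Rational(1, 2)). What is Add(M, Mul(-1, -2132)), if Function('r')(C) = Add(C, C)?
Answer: Add(2132, Mul(2, I, Pow(421, Rational(1, 2)))) ≈ Add(2132.0, Mul(41.037, I))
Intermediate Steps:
Function('r')(C) = Mul(2, C)
M = Mul(2, I, Pow(421, Rational(1, 2))) (M = Pow(Add(-1690, Mul(2, Mul(-1, Add(-5, 2)))), Rational(1, 2)) = Pow(Add(-1690, Mul(2, Mul(-1, -3))), Rational(1, 2)) = Pow(Add(-1690, Mul(2, 3)), Rational(1, 2)) = Pow(Add(-1690, 6), Rational(1, 2)) = Pow(-1684, Rational(1, 2)) = Mul(2, I, Pow(421, Rational(1, 2))) ≈ Mul(41.037, I))
Add(M, Mul(-1, -2132)) = Add(Mul(2, I, Pow(421, Rational(1, 2))), Mul(-1, -2132)) = Add(Mul(2, I, Pow(421, Rational(1, 2))), 2132) = Add(2132, Mul(2, I, Pow(421, Rational(1, 2))))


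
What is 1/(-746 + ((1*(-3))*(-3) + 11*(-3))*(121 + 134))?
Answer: -1/6866 ≈ -0.00014565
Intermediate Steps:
1/(-746 + ((1*(-3))*(-3) + 11*(-3))*(121 + 134)) = 1/(-746 + (-3*(-3) - 33)*255) = 1/(-746 + (9 - 33)*255) = 1/(-746 - 24*255) = 1/(-746 - 6120) = 1/(-6866) = -1/6866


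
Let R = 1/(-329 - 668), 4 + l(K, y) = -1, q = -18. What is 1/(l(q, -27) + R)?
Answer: -997/4986 ≈ -0.19996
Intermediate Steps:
l(K, y) = -5 (l(K, y) = -4 - 1 = -5)
R = -1/997 (R = 1/(-997) = -1/997 ≈ -0.0010030)
1/(l(q, -27) + R) = 1/(-5 - 1/997) = 1/(-4986/997) = -997/4986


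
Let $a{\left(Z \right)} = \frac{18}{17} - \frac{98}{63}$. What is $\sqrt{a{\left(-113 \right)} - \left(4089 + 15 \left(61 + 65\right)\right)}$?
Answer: $\frac{i \sqrt{15552671}}{51} \approx 77.327 i$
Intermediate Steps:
$a{\left(Z \right)} = - \frac{76}{153}$ ($a{\left(Z \right)} = 18 \cdot \frac{1}{17} - \frac{14}{9} = \frac{18}{17} - \frac{14}{9} = - \frac{76}{153}$)
$\sqrt{a{\left(-113 \right)} - \left(4089 + 15 \left(61 + 65\right)\right)} = \sqrt{- \frac{76}{153} - \left(4089 + 15 \left(61 + 65\right)\right)} = \sqrt{- \frac{76}{153} - 5979} = \sqrt{- \frac{914863}{153}} = \frac{i \sqrt{15552671}}{51}$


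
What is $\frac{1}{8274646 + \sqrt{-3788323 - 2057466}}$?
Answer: $\frac{8274646}{68469772271105} - \frac{i \sqrt{5845789}}{68469772271105} \approx 1.2085 \cdot 10^{-7} - 3.5312 \cdot 10^{-11} i$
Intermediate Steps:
$\frac{1}{8274646 + \sqrt{-3788323 - 2057466}} = \frac{1}{8274646 + \sqrt{-5845789}} = \frac{1}{8274646 + i \sqrt{5845789}}$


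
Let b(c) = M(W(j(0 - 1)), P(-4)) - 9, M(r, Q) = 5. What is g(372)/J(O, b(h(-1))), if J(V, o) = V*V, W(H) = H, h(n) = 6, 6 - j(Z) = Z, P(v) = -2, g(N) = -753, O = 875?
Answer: -753/765625 ≈ -0.00098351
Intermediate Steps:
j(Z) = 6 - Z
b(c) = -4 (b(c) = 5 - 9 = -4)
J(V, o) = V**2
g(372)/J(O, b(h(-1))) = -753/(875**2) = -753/765625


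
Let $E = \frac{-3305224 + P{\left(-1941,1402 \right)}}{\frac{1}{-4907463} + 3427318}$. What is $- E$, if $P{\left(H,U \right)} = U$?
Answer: $\frac{16213384223586}{16819436274233} \approx 0.96397$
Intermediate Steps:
$E = - \frac{16213384223586}{16819436274233}$ ($E = \frac{-3305224 + 1402}{\frac{1}{-4907463} + 3427318} = - \frac{3303822}{- \frac{1}{4907463} + 3427318} = - \frac{3303822}{\frac{16819436274233}{4907463}} = \left(-3303822\right) \frac{4907463}{16819436274233} = - \frac{16213384223586}{16819436274233} \approx -0.96397$)
$- E = \left(-1\right) \left(- \frac{16213384223586}{16819436274233}\right) = \frac{16213384223586}{16819436274233}$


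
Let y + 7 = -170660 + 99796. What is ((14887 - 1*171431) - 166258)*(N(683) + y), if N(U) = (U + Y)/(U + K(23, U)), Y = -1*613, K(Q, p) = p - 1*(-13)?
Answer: 4506824978754/197 ≈ 2.2877e+10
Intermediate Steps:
K(Q, p) = 13 + p (K(Q, p) = p + 13 = 13 + p)
Y = -613
N(U) = (-613 + U)/(13 + 2*U) (N(U) = (U - 613)/(U + (13 + U)) = (-613 + U)/(13 + 2*U))
y = -70871 (y = -7 + (-170660 + 99796) = -7 - 70864 = -70871)
((14887 - 1*171431) - 166258)*(N(683) + y) = ((14887 - 1*171431) - 166258)*((-613 + 683)/(13 + 2*683) - 70871) = ((14887 - 171431) - 166258)*(70/(13 + 1366) - 70871) = (-156544 - 166258)*(70/1379 - 70871) = -322802*((1/1379)*70 - 70871) = -322802*(10/197 - 70871) = -322802*(-13961577/197) = 4506824978754/197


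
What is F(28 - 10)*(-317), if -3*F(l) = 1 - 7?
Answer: -634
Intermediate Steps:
F(l) = 2 (F(l) = -(1 - 7)/3 = -⅓*(-6) = 2)
F(28 - 10)*(-317) = 2*(-317) = -634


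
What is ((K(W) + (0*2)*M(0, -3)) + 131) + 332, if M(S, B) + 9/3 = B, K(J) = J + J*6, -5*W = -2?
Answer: 2329/5 ≈ 465.80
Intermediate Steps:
W = ⅖ (W = -⅕*(-2) = ⅖ ≈ 0.40000)
K(J) = 7*J (K(J) = J + 6*J = 7*J)
M(S, B) = -3 + B
((K(W) + (0*2)*M(0, -3)) + 131) + 332 = ((7*(⅖) + (0*2)*(-3 - 3)) + 131) + 332 = ((14/5 + 0*(-6)) + 131) + 332 = ((14/5 + 0) + 131) + 332 = (14/5 + 131) + 332 = 669/5 + 332 = 2329/5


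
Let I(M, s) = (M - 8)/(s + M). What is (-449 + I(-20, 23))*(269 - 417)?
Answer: 203500/3 ≈ 67833.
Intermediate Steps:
I(M, s) = (-8 + M)/(M + s)
(-449 + I(-20, 23))*(269 - 417) = (-449 + (-8 - 20)/(-20 + 23))*(269 - 417) = (-449 - 28/3)*(-148) = -1375/3*(-148) = 203500/3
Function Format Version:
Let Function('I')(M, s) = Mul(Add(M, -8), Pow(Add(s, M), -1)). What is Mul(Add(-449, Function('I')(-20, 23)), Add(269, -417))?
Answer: Rational(203500, 3) ≈ 67833.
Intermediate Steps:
Function('I')(M, s) = Mul(Pow(Add(M, s), -1), Add(-8, M)) (Function('I')(M, s) = Mul(Add(-8, M), Pow(Add(M, s), -1)) = Mul(Pow(Add(M, s), -1), Add(-8, M)))
Mul(Add(-449, Function('I')(-20, 23)), Add(269, -417)) = Mul(Add(-449, Mul(Pow(Add(-20, 23), -1), Add(-8, -20))), Add(269, -417)) = Mul(Add(-449, Mul(Pow(3, -1), -28)), -148) = Mul(Add(-449, Mul(Rational(1, 3), -28)), -148) = Mul(Add(-449, Rational(-28, 3)), -148) = Mul(Rational(-1375, 3), -148) = Rational(203500, 3)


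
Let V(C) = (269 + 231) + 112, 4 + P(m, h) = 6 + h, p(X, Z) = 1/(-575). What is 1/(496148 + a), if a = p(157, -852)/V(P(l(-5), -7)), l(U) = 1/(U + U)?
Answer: 351900/174594481199 ≈ 2.0155e-6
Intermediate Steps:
p(X, Z) = -1/575
l(U) = 1/(2*U)
P(m, h) = 2 + h (P(m, h) = -4 + (6 + h) = 2 + h)
V(C) = 612 (V(C) = 500 + 112 = 612)
a = -1/351900 (a = -1/575/612 = -1/575*1/612 = -1/351900 ≈ -2.8417e-6)
1/(496148 + a) = 1/(496148 - 1/351900) = 1/(174594481199/351900) = 351900/174594481199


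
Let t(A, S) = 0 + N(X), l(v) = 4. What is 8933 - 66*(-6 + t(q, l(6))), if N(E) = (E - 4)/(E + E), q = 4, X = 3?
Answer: 9340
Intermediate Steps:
N(E) = (-4 + E)/(2*E) (N(E) = (-4 + E)/((2*E)) = (-4 + E)*(1/(2*E)) = (-4 + E)/(2*E))
t(A, S) = -⅙ (t(A, S) = 0 + (½)*(-4 + 3)/3 = 0 + (½)*(⅓)*(-1) = 0 - ⅙ = -⅙)
8933 - 66*(-6 + t(q, l(6))) = 8933 - 66*(-6 - ⅙) = 8933 - 66*(-37)/6 = 8933 - 1*(-407) = 8933 + 407 = 9340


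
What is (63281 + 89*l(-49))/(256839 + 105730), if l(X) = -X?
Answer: 67642/362569 ≈ 0.18656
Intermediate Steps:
(63281 + 89*l(-49))/(256839 + 105730) = (63281 + 89*(-1*(-49)))/(256839 + 105730) = (63281 + 89*49)/362569 = (63281 + 4361)*(1/362569) = 67642*(1/362569) = 67642/362569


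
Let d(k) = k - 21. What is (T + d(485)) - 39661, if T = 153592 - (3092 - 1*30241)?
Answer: 141544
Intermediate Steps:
T = 180741 (T = 153592 - (3092 - 30241) = 153592 - 1*(-27149) = 153592 + 27149 = 180741)
d(k) = -21 + k
(T + d(485)) - 39661 = (180741 + (-21 + 485)) - 39661 = (180741 + 464) - 39661 = 181205 - 39661 = 141544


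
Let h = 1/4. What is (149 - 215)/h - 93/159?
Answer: -14023/53 ≈ -264.58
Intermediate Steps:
h = 1/4 ≈ 0.25000
(149 - 215)/h - 93/159 = (149 - 215)/(1/4) - 93/159 = -66*4 - 93*1/159 = -264 - 31/53 = -14023/53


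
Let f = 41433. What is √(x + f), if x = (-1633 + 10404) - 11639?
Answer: 3*√4285 ≈ 196.38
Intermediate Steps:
x = -2868 (x = 8771 - 11639 = -2868)
√(x + f) = √(-2868 + 41433) = √38565 = 3*√4285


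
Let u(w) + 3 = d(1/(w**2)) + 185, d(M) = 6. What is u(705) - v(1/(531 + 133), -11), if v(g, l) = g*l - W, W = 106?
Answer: 195227/664 ≈ 294.02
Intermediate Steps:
u(w) = 188 (u(w) = -3 + (6 + 185) = -3 + 191 = 188)
v(g, l) = -106 + g*l (v(g, l) = g*l - 1*106 = g*l - 106 = -106 + g*l)
u(705) - v(1/(531 + 133), -11) = 188 - (-106 - 11/(531 + 133)) = 188 - (-106 - 11/664) = 188 - 1*(-70395/664) = 188 + 70395/664 = 195227/664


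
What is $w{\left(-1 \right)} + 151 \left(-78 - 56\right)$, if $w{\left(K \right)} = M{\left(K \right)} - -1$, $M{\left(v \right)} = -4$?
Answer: $-20237$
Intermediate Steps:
$w{\left(K \right)} = -3$ ($w{\left(K \right)} = -4 - -1 = -4 + 1 = -3$)
$w{\left(-1 \right)} + 151 \left(-78 - 56\right) = -3 + 151 \left(-78 - 56\right) = -3 + 151 \left(-134\right) = -3 - 20234 = -20237$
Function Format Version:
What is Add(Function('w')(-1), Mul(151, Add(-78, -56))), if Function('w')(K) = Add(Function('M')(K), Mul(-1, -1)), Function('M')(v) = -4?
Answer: -20237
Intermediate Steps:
Function('w')(K) = -3 (Function('w')(K) = Add(-4, Mul(-1, -1)) = Add(-4, 1) = -3)
Add(Function('w')(-1), Mul(151, Add(-78, -56))) = Add(-3, Mul(151, Add(-78, -56))) = Add(-3, Mul(151, -134)) = Add(-3, -20234) = -20237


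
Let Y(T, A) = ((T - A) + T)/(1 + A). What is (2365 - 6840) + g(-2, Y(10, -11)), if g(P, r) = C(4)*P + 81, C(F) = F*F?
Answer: -4426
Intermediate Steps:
C(F) = F**2
Y(T, A) = (-A + 2*T)/(1 + A)
g(P, r) = 81 + 16*P (g(P, r) = 4**2*P + 81 = 16*P + 81 = 81 + 16*P)
(2365 - 6840) + g(-2, Y(10, -11)) = (2365 - 6840) + (81 + 16*(-2)) = -4475 + (81 - 32) = -4475 + 49 = -4426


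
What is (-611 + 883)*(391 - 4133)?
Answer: -1017824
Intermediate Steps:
(-611 + 883)*(391 - 4133) = 272*(-3742) = -1017824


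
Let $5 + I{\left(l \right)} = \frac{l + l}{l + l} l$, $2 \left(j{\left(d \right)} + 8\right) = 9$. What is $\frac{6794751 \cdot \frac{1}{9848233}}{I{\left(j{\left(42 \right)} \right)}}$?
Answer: $- \frac{13589502}{167419961} \approx -0.08117$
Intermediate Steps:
$j{\left(d \right)} = - \frac{7}{2}$ ($j{\left(d \right)} = -8 + \frac{1}{2} \cdot 9 = -8 + \frac{9}{2} = - \frac{7}{2}$)
$I{\left(l \right)} = -5 + l$ ($I{\left(l \right)} = -5 + \frac{l + l}{l + l} l = -5 + \frac{2 l}{2 l} l = -5 + 2 l \frac{1}{2 l} l = -5 + 1 l = -5 + l$)
$\frac{6794751 \cdot \frac{1}{9848233}}{I{\left(j{\left(42 \right)} \right)}} = \frac{6794751 \cdot \frac{1}{9848233}}{-5 - \frac{7}{2}} = \frac{6794751 \cdot \frac{1}{9848233}}{- \frac{17}{2}} = \frac{6794751}{9848233} \left(- \frac{2}{17}\right) = - \frac{13589502}{167419961}$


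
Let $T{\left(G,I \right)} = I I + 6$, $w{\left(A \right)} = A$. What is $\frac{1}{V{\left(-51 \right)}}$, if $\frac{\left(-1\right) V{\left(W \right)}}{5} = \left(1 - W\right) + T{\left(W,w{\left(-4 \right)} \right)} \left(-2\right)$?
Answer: $- \frac{1}{40} \approx -0.025$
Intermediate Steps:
$T{\left(G,I \right)} = 6 + I^{2}$ ($T{\left(G,I \right)} = I^{2} + 6 = 6 + I^{2}$)
$V{\left(W \right)} = 215 + 5 W$ ($V{\left(W \right)} = - 5 \left(\left(1 - W\right) + \left(6 + \left(-4\right)^{2}\right) \left(-2\right)\right) = - 5 \left(\left(1 - W\right) + \left(6 + 16\right) \left(-2\right)\right) = - 5 \left(\left(1 - W\right) + 22 \left(-2\right)\right) = - 5 \left(\left(1 - W\right) - 44\right) = - 5 \left(-43 - W\right) = 215 + 5 W$)
$\frac{1}{V{\left(-51 \right)}} = \frac{1}{215 + 5 \left(-51\right)} = \frac{1}{215 - 255} = \frac{1}{-40} = - \frac{1}{40}$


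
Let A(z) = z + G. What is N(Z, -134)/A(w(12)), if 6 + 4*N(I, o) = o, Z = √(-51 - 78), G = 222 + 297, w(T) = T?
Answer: -35/531 ≈ -0.065913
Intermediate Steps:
G = 519
Z = I*√129 (Z = √(-129) = I*√129 ≈ 11.358*I)
N(I, o) = -3/2 + o/4
A(z) = 519 + z (A(z) = z + 519 = 519 + z)
N(Z, -134)/A(w(12)) = (-3/2 + (¼)*(-134))/(519 + 12) = (-3/2 - 67/2)/531 = -35*1/531 = -35/531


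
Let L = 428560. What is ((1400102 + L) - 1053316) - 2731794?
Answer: -1956448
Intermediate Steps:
((1400102 + L) - 1053316) - 2731794 = ((1400102 + 428560) - 1053316) - 2731794 = (1828662 - 1053316) - 2731794 = 775346 - 2731794 = -1956448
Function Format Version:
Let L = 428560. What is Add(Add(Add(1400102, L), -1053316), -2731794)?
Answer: -1956448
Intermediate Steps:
Add(Add(Add(1400102, L), -1053316), -2731794) = Add(Add(Add(1400102, 428560), -1053316), -2731794) = Add(Add(1828662, -1053316), -2731794) = Add(775346, -2731794) = -1956448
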